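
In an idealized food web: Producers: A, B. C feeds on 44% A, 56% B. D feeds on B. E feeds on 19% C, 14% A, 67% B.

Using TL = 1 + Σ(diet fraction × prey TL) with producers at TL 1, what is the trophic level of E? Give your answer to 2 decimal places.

2.19

C: 1 + (0.44×1 + 0.56×1) = 2
D: 1 + 1 = 2
E: 1 + (0.19×2 + 0.14×1 + 0.67×1) = 2.19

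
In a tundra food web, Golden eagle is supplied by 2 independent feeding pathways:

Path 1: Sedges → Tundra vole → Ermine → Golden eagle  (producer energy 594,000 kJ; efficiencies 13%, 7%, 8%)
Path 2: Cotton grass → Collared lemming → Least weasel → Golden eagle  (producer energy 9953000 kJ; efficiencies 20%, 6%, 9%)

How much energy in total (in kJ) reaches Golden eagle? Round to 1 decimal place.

Path 1: 594000 × 0.13 × 0.07 × 0.08 = 432.432 kJ
Path 2: 9953000 × 0.2 × 0.06 × 0.09 = 10749.24 kJ
Total at Golden eagle: 432.432 + 10749.24 = 11181.672 kJ

11181.7 kJ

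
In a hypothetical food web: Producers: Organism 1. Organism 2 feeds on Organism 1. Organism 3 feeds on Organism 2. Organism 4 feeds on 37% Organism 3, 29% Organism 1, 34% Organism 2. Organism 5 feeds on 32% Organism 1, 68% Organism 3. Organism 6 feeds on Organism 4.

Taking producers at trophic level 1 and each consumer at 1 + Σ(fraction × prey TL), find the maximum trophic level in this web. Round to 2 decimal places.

Organism 2: 1 + 1 = 2
Organism 3: 1 + 2 = 3
Organism 4: 1 + (0.37×3 + 0.29×1 + 0.34×2) = 3.08
Organism 5: 1 + (0.32×1 + 0.68×3) = 3.36
Organism 6: 1 + 3.08 = 4.08

4.08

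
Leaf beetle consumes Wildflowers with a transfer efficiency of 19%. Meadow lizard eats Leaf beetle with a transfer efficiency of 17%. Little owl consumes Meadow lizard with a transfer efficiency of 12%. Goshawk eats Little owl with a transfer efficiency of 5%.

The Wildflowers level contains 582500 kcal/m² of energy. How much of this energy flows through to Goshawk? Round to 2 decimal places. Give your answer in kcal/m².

112.89 kcal/m²

Leaf beetle: 582500 × 0.19 = 110675 kcal/m²
Meadow lizard: 110675 × 0.17 = 18814.75 kcal/m²
Little owl: 18814.75 × 0.12 = 2257.77 kcal/m²
Goshawk: 2257.77 × 0.05 = 112.8885 kcal/m²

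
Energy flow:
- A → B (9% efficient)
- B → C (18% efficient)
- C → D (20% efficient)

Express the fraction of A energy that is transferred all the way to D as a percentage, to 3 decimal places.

0.324%

Product of link efficiencies: 0.09 × 0.18 × 0.2 = 0.00324
As a percentage: 0.00324 × 100 = 0.324%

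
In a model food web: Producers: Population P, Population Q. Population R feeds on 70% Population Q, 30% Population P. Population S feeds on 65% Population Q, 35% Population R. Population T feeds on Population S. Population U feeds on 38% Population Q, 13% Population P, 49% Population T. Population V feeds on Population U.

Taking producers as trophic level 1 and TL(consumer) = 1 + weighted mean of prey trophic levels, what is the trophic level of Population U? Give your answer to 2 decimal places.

Population R: 1 + (0.7×1 + 0.3×1) = 2
Population S: 1 + (0.65×1 + 0.35×2) = 2.35
Population T: 1 + 2.35 = 3.35
Population U: 1 + (0.38×1 + 0.13×1 + 0.49×3.35) = 3.1515
Population V: 1 + 3.1515 = 4.1515

3.15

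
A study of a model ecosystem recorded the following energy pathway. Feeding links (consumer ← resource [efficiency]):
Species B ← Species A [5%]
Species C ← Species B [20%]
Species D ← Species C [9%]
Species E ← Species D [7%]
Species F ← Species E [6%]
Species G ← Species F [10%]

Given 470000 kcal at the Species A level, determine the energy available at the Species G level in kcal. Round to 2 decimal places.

Species B: 470000 × 0.05 = 23500 kcal
Species C: 23500 × 0.2 = 4700 kcal
Species D: 4700 × 0.09 = 423 kcal
Species E: 423 × 0.07 = 29.61 kcal
Species F: 29.61 × 0.06 = 1.7766 kcal
Species G: 1.7766 × 0.1 = 0.17766 kcal

0.18 kcal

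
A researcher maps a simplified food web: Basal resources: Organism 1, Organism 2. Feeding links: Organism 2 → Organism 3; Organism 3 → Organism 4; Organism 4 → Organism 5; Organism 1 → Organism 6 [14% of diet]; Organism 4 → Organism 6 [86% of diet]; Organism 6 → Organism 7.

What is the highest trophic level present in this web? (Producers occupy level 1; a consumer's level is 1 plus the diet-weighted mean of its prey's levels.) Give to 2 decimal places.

4.72

Organism 3: 1 + 1 = 2
Organism 4: 1 + 2 = 3
Organism 5: 1 + 3 = 4
Organism 6: 1 + (0.14×1 + 0.86×3) = 3.72
Organism 7: 1 + 3.72 = 4.72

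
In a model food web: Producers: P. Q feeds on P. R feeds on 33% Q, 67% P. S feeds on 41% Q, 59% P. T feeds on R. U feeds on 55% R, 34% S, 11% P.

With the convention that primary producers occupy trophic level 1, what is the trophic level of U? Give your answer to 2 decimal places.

Q: 1 + 1 = 2
R: 1 + (0.33×2 + 0.67×1) = 2.33
S: 1 + (0.41×2 + 0.59×1) = 2.41
T: 1 + 2.33 = 3.33
U: 1 + (0.55×2.33 + 0.34×2.41 + 0.11×1) = 3.2109

3.21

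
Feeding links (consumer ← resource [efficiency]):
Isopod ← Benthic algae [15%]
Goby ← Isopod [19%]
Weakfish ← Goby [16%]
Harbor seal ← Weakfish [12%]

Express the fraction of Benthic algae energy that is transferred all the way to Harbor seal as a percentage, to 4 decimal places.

0.0547%

Product of link efficiencies: 0.15 × 0.19 × 0.16 × 0.12 = 0.0005472
As a percentage: 0.0005472 × 100 = 0.0547%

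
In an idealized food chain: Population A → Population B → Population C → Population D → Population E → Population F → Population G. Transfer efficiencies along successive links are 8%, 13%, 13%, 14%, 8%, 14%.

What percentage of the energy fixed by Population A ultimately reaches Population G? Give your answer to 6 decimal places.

Product of link efficiencies: 0.08 × 0.13 × 0.13 × 0.14 × 0.08 × 0.14 = 0.000002119936
As a percentage: 0.000002119936 × 100 = 0.000212%

0.000212%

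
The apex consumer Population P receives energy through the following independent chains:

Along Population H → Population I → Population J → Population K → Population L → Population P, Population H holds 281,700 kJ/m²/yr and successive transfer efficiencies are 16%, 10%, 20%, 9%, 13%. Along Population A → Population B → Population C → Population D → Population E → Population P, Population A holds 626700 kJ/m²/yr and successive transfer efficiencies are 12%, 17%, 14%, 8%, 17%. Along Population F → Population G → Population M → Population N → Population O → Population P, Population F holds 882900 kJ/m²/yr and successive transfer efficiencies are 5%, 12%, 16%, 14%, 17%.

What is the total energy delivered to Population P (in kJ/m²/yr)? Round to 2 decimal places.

Via Population H: 281700 × 0.16 × 0.1 × 0.2 × 0.09 × 0.13 = 10.546848 kJ/m²/yr
Via Population A: 626700 × 0.12 × 0.17 × 0.14 × 0.08 × 0.17 = 24.34203072 kJ/m²/yr
Via Population F: 882900 × 0.05 × 0.12 × 0.16 × 0.14 × 0.17 = 20.1724992 kJ/m²/yr
Total at Population P: 10.546848 + 24.34203072 + 20.1724992 = 55.06137792 kJ/m²/yr

55.06 kJ/m²/yr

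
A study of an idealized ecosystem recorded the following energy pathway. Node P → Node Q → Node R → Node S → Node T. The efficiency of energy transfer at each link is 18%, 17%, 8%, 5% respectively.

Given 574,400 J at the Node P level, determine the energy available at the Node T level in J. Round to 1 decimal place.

Node Q: 574400 × 0.18 = 103392 J
Node R: 103392 × 0.17 = 17576.64 J
Node S: 17576.64 × 0.08 = 1406.1312 J
Node T: 1406.1312 × 0.05 = 70.30656 J

70.3 J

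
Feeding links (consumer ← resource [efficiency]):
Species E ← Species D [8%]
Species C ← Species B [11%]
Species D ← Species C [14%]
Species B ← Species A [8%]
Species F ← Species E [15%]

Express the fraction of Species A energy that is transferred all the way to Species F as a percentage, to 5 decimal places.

Product of link efficiencies: 0.08 × 0.11 × 0.14 × 0.08 × 0.15 = 0.000014784
As a percentage: 0.000014784 × 100 = 0.00148%

0.00148%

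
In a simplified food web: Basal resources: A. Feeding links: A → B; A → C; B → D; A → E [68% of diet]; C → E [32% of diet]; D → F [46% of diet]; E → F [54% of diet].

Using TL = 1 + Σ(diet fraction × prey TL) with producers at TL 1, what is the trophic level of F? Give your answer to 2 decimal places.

B: 1 + 1 = 2
C: 1 + 1 = 2
D: 1 + 2 = 3
E: 1 + (0.68×1 + 0.32×2) = 2.32
F: 1 + (0.46×3 + 0.54×2.32) = 3.6328

3.63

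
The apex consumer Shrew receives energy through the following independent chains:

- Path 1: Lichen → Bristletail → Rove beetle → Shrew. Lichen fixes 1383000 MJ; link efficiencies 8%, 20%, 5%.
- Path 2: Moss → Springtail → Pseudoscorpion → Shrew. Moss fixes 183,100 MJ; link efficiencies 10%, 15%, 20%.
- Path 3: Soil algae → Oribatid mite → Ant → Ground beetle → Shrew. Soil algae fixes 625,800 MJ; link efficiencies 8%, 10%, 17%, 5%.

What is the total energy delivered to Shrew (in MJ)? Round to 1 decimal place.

Path 1: 1383000 × 0.08 × 0.2 × 0.05 = 1106.4 MJ
Path 2: 183100 × 0.1 × 0.15 × 0.2 = 549.3 MJ
Path 3: 625800 × 0.08 × 0.1 × 0.17 × 0.05 = 42.5544 MJ
Total at Shrew: 1106.4 + 549.3 + 42.5544 = 1698.2544 MJ

1698.3 MJ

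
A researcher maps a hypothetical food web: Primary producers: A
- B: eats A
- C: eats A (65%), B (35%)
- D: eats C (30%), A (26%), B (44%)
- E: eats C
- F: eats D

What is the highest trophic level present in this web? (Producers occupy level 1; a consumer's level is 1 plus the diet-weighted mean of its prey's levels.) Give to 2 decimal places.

3.85

B: 1 + 1 = 2
C: 1 + (0.65×1 + 0.35×2) = 2.35
D: 1 + (0.3×2.35 + 0.26×1 + 0.44×2) = 2.845
E: 1 + 2.35 = 3.35
F: 1 + 2.845 = 3.845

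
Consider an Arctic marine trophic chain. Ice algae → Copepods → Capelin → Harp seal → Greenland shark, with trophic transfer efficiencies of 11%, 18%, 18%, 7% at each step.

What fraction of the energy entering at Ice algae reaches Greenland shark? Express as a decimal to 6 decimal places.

0.000249

Product of link efficiencies: 0.11 × 0.18 × 0.18 × 0.07 = 0.00024948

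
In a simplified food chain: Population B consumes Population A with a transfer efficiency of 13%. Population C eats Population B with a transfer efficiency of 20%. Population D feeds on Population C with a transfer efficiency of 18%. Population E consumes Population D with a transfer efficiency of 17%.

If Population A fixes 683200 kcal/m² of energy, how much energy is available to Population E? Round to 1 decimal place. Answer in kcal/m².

Population B: 683200 × 0.13 = 88816 kcal/m²
Population C: 88816 × 0.2 = 17763.2 kcal/m²
Population D: 17763.2 × 0.18 = 3197.376 kcal/m²
Population E: 3197.376 × 0.17 = 543.55392 kcal/m²

543.6 kcal/m²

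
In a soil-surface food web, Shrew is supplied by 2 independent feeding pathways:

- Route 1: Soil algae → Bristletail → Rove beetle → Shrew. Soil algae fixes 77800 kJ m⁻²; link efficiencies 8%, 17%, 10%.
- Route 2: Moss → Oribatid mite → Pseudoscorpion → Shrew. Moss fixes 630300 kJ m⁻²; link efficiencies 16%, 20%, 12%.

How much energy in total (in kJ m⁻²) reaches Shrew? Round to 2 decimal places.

2526.16 kJ m⁻²

Route 1: 77800 × 0.08 × 0.17 × 0.1 = 105.808 kJ m⁻²
Route 2: 630300 × 0.16 × 0.2 × 0.12 = 2420.352 kJ m⁻²
Total at Shrew: 105.808 + 2420.352 = 2526.16 kJ m⁻²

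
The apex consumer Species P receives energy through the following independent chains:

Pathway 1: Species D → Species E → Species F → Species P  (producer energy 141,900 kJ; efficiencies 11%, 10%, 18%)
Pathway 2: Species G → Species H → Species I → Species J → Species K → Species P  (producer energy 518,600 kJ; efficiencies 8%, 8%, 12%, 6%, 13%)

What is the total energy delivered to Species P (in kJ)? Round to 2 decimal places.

Pathway 1: 141900 × 0.11 × 0.1 × 0.18 = 280.962 kJ
Pathway 2: 518600 × 0.08 × 0.08 × 0.12 × 0.06 × 0.13 = 3.10662144 kJ
Total at Species P: 280.962 + 3.10662144 = 284.06862144 kJ

284.07 kJ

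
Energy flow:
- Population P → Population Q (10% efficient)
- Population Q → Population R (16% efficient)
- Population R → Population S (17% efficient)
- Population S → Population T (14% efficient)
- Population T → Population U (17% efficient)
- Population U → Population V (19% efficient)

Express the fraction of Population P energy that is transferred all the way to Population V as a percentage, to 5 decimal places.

Product of link efficiencies: 0.1 × 0.16 × 0.17 × 0.14 × 0.17 × 0.19 = 0.00001229984
As a percentage: 0.00001229984 × 100 = 0.00123%

0.00123%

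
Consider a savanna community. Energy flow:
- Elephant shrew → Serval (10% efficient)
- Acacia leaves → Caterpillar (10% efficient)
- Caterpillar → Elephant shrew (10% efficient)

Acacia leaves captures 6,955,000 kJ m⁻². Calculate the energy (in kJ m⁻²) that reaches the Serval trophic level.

Caterpillar: 6955000 × 0.1 = 695500 kJ m⁻²
Elephant shrew: 695500 × 0.1 = 69550 kJ m⁻²
Serval: 69550 × 0.1 = 6955 kJ m⁻²

6955 kJ m⁻²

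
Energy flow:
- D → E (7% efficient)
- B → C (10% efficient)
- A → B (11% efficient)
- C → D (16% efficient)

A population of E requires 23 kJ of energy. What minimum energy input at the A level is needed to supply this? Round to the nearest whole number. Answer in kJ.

Cumulative transfer efficiency: 0.11 × 0.1 × 0.16 × 0.07 = 0.0001232
A energy = 23 / 0.0001232 = 186688 kJ

186688 kJ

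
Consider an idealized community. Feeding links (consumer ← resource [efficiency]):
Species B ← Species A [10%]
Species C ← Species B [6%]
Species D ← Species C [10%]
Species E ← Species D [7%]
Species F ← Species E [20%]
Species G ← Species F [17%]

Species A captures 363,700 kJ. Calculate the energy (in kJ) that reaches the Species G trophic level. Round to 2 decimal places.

Species B: 363700 × 0.1 = 36370 kJ
Species C: 36370 × 0.06 = 2182.2 kJ
Species D: 2182.2 × 0.1 = 218.22 kJ
Species E: 218.22 × 0.07 = 15.2754 kJ
Species F: 15.2754 × 0.2 = 3.05508 kJ
Species G: 3.05508 × 0.17 = 0.5193636 kJ

0.52 kJ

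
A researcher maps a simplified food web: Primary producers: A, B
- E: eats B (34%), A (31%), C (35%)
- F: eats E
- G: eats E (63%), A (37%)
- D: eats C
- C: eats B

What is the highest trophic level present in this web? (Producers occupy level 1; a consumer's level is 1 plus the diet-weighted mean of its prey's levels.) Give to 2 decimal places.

C: 1 + 1 = 2
D: 1 + 2 = 3
E: 1 + (0.34×1 + 0.31×1 + 0.35×2) = 2.35
F: 1 + 2.35 = 3.35
G: 1 + (0.63×2.35 + 0.37×1) = 2.8505

3.35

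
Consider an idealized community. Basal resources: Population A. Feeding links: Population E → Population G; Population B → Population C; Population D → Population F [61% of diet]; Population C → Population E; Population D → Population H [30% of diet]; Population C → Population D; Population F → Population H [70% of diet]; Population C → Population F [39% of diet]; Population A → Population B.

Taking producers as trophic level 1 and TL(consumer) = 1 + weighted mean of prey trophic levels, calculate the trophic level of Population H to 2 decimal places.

Population B: 1 + 1 = 2
Population C: 1 + 2 = 3
Population D: 1 + 3 = 4
Population E: 1 + 3 = 4
Population F: 1 + (0.39×3 + 0.61×4) = 4.61
Population G: 1 + 4 = 5
Population H: 1 + (0.7×4.61 + 0.3×4) = 5.427

5.43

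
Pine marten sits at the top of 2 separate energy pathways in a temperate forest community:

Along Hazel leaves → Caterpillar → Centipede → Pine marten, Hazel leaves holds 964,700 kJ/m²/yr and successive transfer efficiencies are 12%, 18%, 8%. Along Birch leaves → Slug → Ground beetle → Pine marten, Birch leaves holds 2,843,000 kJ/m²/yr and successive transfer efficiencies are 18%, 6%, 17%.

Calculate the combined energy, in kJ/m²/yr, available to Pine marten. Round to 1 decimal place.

Via Hazel leaves: 964700 × 0.12 × 0.18 × 0.08 = 1667.0016 kJ/m²/yr
Via Birch leaves: 2843000 × 0.18 × 0.06 × 0.17 = 5219.748 kJ/m²/yr
Total at Pine marten: 1667.0016 + 5219.748 = 6886.7496 kJ/m²/yr

6886.7 kJ/m²/yr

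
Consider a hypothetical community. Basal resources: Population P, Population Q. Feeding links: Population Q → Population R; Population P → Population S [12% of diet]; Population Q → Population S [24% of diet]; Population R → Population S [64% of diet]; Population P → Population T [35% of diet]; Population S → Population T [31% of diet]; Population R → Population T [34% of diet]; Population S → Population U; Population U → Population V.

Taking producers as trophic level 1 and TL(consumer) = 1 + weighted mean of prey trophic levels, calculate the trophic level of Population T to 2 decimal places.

Population R: 1 + 1 = 2
Population S: 1 + (0.12×1 + 0.24×1 + 0.64×2) = 2.64
Population T: 1 + (0.35×1 + 0.31×2.64 + 0.34×2) = 2.8484
Population U: 1 + 2.64 = 3.64
Population V: 1 + 3.64 = 4.64

2.85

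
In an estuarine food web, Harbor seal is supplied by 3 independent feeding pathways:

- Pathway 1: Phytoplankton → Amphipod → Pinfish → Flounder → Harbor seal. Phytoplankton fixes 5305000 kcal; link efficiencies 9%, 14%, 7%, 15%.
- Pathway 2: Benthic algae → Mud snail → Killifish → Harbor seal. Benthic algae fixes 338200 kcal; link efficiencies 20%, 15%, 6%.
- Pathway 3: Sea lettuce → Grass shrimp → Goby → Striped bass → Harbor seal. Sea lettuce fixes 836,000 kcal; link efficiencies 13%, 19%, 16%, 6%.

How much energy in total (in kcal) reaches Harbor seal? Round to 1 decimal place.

Pathway 1: 5305000 × 0.09 × 0.14 × 0.07 × 0.15 = 701.8515 kcal
Pathway 2: 338200 × 0.2 × 0.15 × 0.06 = 608.76 kcal
Pathway 3: 836000 × 0.13 × 0.19 × 0.16 × 0.06 = 198.23232 kcal
Total at Harbor seal: 701.8515 + 608.76 + 198.23232 = 1508.84382 kcal

1508.8 kcal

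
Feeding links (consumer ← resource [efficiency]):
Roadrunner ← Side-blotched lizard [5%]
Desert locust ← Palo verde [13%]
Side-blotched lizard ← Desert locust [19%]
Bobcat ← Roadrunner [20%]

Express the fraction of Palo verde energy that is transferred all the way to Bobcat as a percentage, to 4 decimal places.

Product of link efficiencies: 0.13 × 0.19 × 0.05 × 0.2 = 0.000247
As a percentage: 0.000247 × 100 = 0.0247%

0.0247%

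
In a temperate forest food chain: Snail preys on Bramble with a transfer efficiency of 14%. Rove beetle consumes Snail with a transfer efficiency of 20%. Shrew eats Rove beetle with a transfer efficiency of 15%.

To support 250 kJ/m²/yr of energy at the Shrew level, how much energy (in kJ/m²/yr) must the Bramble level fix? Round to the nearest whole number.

59524 kJ/m²/yr

Cumulative transfer efficiency: 0.14 × 0.2 × 0.15 = 0.0042
Bramble energy = 250 / 0.0042 = 59524 kJ/m²/yr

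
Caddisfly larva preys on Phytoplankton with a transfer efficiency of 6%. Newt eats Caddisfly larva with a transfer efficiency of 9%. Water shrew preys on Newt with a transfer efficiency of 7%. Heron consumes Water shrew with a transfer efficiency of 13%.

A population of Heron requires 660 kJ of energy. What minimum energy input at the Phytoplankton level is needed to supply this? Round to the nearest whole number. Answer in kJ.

Cumulative transfer efficiency: 0.06 × 0.09 × 0.07 × 0.13 = 0.00004914
Phytoplankton energy = 660 / 0.00004914 = 13431013 kJ

13431013 kJ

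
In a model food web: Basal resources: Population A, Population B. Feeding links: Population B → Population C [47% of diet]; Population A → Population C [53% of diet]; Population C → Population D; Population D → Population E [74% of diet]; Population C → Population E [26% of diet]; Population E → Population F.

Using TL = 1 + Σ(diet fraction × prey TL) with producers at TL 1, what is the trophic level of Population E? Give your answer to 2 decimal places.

3.74

Population C: 1 + (0.47×1 + 0.53×1) = 2
Population D: 1 + 2 = 3
Population E: 1 + (0.74×3 + 0.26×2) = 3.74
Population F: 1 + 3.74 = 4.74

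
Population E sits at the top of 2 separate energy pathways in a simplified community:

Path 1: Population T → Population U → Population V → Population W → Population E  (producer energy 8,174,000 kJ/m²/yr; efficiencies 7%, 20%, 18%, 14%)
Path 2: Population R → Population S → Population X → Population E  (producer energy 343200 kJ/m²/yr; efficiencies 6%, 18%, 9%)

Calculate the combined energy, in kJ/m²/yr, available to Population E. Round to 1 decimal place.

3217.4 kJ/m²/yr

Path 1: 8174000 × 0.07 × 0.2 × 0.18 × 0.14 = 2883.7872 kJ/m²/yr
Path 2: 343200 × 0.06 × 0.18 × 0.09 = 333.5904 kJ/m²/yr
Total at Population E: 2883.7872 + 333.5904 = 3217.3776 kJ/m²/yr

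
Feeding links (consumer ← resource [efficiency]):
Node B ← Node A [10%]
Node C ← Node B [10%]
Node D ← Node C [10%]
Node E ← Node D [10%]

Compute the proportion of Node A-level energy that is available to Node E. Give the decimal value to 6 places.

0.000100

Product of link efficiencies: 0.1 × 0.1 × 0.1 × 0.1 = 0.0001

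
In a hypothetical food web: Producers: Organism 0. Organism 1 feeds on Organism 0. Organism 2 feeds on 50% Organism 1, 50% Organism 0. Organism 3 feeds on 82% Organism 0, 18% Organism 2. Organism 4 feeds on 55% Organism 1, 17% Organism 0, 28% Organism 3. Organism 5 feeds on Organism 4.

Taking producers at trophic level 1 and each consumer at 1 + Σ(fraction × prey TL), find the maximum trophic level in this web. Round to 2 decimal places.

Organism 1: 1 + 1 = 2
Organism 2: 1 + (0.5×2 + 0.5×1) = 2.5
Organism 3: 1 + (0.82×1 + 0.18×2.5) = 2.27
Organism 4: 1 + (0.55×2 + 0.17×1 + 0.28×2.27) = 2.9056
Organism 5: 1 + 2.9056 = 3.9056

3.91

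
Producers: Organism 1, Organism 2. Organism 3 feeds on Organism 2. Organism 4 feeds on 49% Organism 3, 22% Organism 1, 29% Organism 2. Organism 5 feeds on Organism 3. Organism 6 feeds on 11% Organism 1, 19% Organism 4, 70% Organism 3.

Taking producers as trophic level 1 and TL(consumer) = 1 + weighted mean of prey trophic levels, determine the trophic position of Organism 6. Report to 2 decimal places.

2.98

Organism 3: 1 + 1 = 2
Organism 4: 1 + (0.49×2 + 0.22×1 + 0.29×1) = 2.49
Organism 5: 1 + 2 = 3
Organism 6: 1 + (0.11×1 + 0.19×2.49 + 0.7×2) = 2.9831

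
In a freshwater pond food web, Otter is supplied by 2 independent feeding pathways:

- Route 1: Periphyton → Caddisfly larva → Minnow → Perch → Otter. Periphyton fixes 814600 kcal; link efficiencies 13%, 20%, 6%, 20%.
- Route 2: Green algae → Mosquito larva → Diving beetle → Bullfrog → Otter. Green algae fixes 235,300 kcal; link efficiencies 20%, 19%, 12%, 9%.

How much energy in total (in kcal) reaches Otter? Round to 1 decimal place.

350.7 kcal

Route 1: 814600 × 0.13 × 0.2 × 0.06 × 0.2 = 254.1552 kcal
Route 2: 235300 × 0.2 × 0.19 × 0.12 × 0.09 = 96.56712 kcal
Total at Otter: 254.1552 + 96.56712 = 350.72232 kcal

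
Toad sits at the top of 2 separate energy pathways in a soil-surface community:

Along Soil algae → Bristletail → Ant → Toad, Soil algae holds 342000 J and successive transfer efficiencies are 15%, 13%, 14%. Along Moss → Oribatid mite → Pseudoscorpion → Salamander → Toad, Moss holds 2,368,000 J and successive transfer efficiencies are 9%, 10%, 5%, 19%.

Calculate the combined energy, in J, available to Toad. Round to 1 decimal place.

1136.1 J

Via Soil algae: 342000 × 0.15 × 0.13 × 0.14 = 933.66 J
Via Moss: 2368000 × 0.09 × 0.1 × 0.05 × 0.19 = 202.464 J
Total at Toad: 933.66 + 202.464 = 1136.124 J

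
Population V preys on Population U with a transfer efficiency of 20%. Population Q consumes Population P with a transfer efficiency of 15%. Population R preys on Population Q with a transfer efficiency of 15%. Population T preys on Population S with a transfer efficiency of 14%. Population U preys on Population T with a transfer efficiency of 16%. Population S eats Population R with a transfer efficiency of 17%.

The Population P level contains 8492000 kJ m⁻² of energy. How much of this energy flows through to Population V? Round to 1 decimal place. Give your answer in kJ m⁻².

145.5 kJ m⁻²

Population Q: 8492000 × 0.15 = 1273800 kJ m⁻²
Population R: 1273800 × 0.15 = 191070 kJ m⁻²
Population S: 191070 × 0.17 = 32481.9 kJ m⁻²
Population T: 32481.9 × 0.14 = 4547.466 kJ m⁻²
Population U: 4547.466 × 0.16 = 727.59456 kJ m⁻²
Population V: 727.59456 × 0.2 = 145.518912 kJ m⁻²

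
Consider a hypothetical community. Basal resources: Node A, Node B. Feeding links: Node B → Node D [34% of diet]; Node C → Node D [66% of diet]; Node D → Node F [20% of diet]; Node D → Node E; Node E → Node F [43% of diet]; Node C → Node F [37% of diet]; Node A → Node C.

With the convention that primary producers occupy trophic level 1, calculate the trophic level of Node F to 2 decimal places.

3.85

Node C: 1 + 1 = 2
Node D: 1 + (0.66×2 + 0.34×1) = 2.66
Node E: 1 + 2.66 = 3.66
Node F: 1 + (0.37×2 + 0.2×2.66 + 0.43×3.66) = 3.8458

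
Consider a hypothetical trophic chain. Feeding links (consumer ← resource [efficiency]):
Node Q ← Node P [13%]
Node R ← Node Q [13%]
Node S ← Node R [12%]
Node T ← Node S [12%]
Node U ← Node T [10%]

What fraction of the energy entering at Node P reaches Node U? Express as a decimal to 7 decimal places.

0.0000243

Product of link efficiencies: 0.13 × 0.13 × 0.12 × 0.12 × 0.1 = 0.000024336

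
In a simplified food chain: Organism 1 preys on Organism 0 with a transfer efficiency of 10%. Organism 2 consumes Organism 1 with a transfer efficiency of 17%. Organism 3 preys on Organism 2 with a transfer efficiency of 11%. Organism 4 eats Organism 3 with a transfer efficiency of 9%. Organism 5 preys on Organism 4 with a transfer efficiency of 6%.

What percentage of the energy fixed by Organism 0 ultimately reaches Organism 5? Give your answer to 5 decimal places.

Product of link efficiencies: 0.1 × 0.17 × 0.11 × 0.09 × 0.06 = 0.000010098
As a percentage: 0.000010098 × 100 = 0.00101%

0.00101%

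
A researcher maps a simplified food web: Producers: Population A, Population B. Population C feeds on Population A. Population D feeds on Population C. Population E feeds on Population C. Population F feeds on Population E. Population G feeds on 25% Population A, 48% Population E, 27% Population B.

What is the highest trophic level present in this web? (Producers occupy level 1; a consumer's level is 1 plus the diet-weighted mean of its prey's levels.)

4

Population C: 1 + 1 = 2
Population D: 1 + 2 = 3
Population E: 1 + 2 = 3
Population F: 1 + 3 = 4
Population G: 1 + (0.25×1 + 0.48×3 + 0.27×1) = 2.96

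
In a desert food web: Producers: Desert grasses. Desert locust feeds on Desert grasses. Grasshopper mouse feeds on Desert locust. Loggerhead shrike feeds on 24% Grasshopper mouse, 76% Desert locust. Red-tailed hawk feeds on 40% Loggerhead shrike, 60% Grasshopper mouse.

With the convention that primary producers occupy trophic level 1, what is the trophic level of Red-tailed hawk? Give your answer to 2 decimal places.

Desert locust: 1 + 1 = 2
Grasshopper mouse: 1 + 2 = 3
Loggerhead shrike: 1 + (0.24×3 + 0.76×2) = 3.24
Red-tailed hawk: 1 + (0.4×3.24 + 0.6×3) = 4.096

4.10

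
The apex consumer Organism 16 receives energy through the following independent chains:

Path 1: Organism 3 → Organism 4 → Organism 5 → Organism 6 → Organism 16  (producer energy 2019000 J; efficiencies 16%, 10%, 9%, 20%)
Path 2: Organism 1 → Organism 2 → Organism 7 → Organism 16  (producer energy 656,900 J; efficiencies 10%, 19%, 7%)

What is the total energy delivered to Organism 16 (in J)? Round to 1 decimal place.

1455.1 J

Path 1: 2019000 × 0.16 × 0.1 × 0.09 × 0.2 = 581.472 J
Path 2: 656900 × 0.1 × 0.19 × 0.07 = 873.677 J
Total at Organism 16: 581.472 + 873.677 = 1455.149 J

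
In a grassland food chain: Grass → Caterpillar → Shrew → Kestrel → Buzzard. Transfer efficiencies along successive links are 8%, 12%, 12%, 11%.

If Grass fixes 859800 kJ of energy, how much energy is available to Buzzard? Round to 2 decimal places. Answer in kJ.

Caterpillar: 859800 × 0.08 = 68784 kJ
Shrew: 68784 × 0.12 = 8254.08 kJ
Kestrel: 8254.08 × 0.12 = 990.4896 kJ
Buzzard: 990.4896 × 0.11 = 108.953856 kJ

108.95 kJ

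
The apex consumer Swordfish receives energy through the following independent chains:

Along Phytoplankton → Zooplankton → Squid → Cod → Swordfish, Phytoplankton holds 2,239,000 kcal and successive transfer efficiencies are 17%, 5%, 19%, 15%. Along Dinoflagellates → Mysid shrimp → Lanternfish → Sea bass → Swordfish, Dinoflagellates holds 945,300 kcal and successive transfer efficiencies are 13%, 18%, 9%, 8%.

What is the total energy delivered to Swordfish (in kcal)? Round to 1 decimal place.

701.7 kcal

Via Phytoplankton: 2239000 × 0.17 × 0.05 × 0.19 × 0.15 = 542.39775 kcal
Via Dinoflagellates: 945300 × 0.13 × 0.18 × 0.09 × 0.08 = 159.264144 kcal
Total at Swordfish: 542.39775 + 159.264144 = 701.661894 kcal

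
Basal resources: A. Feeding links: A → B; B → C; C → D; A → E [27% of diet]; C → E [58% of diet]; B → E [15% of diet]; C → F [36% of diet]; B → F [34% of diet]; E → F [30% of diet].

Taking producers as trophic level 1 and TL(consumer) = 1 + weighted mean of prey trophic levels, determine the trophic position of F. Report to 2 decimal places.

B: 1 + 1 = 2
C: 1 + 2 = 3
D: 1 + 3 = 4
E: 1 + (0.27×1 + 0.58×3 + 0.15×2) = 3.31
F: 1 + (0.36×3 + 0.34×2 + 0.3×3.31) = 3.753

3.75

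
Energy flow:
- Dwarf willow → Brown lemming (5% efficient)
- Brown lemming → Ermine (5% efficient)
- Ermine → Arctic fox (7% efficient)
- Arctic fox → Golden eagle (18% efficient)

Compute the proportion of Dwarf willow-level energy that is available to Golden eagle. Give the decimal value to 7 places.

Product of link efficiencies: 0.05 × 0.05 × 0.07 × 0.18 = 0.0000315

0.0000315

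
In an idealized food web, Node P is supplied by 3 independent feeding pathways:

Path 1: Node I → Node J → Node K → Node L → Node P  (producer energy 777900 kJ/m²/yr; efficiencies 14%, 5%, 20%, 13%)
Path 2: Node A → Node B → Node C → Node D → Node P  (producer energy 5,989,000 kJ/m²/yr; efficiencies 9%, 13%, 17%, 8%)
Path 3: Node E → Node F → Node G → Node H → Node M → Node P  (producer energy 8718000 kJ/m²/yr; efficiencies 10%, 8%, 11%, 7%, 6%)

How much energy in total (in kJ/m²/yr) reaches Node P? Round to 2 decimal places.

1126.77 kJ/m²/yr

Path 1: 777900 × 0.14 × 0.05 × 0.2 × 0.13 = 141.5778 kJ/m²/yr
Path 2: 5989000 × 0.09 × 0.13 × 0.17 × 0.08 = 952.96968 kJ/m²/yr
Path 3: 8718000 × 0.1 × 0.08 × 0.11 × 0.07 × 0.06 = 32.221728 kJ/m²/yr
Total at Node P: 141.5778 + 952.96968 + 32.221728 = 1126.769208 kJ/m²/yr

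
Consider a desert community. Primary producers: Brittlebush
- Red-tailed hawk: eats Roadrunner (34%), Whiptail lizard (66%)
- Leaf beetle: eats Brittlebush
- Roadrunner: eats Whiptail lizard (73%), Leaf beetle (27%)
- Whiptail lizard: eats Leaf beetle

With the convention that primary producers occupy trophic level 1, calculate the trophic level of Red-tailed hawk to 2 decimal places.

4.25

Leaf beetle: 1 + 1 = 2
Whiptail lizard: 1 + 2 = 3
Roadrunner: 1 + (0.73×3 + 0.27×2) = 3.73
Red-tailed hawk: 1 + (0.34×3.73 + 0.66×3) = 4.2482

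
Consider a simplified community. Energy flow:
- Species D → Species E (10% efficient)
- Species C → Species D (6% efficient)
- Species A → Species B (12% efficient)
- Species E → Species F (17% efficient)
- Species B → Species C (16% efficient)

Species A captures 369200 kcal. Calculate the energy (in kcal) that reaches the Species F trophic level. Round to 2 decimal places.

Species B: 369200 × 0.12 = 44304 kcal
Species C: 44304 × 0.16 = 7088.64 kcal
Species D: 7088.64 × 0.06 = 425.3184 kcal
Species E: 425.3184 × 0.1 = 42.53184 kcal
Species F: 42.53184 × 0.17 = 7.2304128 kcal

7.23 kcal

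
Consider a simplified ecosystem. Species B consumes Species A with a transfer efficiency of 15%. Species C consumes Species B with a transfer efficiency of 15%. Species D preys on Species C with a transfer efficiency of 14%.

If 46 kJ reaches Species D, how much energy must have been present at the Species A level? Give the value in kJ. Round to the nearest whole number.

Cumulative transfer efficiency: 0.15 × 0.15 × 0.14 = 0.00315
Species A energy = 46 / 0.00315 = 14603 kJ

14603 kJ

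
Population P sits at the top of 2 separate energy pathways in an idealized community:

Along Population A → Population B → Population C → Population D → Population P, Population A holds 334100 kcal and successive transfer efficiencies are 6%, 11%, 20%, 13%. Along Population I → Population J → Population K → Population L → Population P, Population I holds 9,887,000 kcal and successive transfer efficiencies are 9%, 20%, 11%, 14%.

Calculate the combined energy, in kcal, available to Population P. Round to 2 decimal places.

2798.01 kcal

Via Population A: 334100 × 0.06 × 0.11 × 0.2 × 0.13 = 57.33156 kcal
Via Population I: 9887000 × 0.09 × 0.2 × 0.11 × 0.14 = 2740.6764 kcal
Total at Population P: 57.33156 + 2740.6764 = 2798.00796 kcal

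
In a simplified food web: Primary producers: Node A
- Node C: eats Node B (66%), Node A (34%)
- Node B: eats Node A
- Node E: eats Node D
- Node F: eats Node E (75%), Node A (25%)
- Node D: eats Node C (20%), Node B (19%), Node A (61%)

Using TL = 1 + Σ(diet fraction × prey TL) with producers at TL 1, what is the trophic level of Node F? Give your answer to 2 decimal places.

3.89

Node B: 1 + 1 = 2
Node C: 1 + (0.66×2 + 0.34×1) = 2.66
Node D: 1 + (0.2×2.66 + 0.19×2 + 0.61×1) = 2.522
Node E: 1 + 2.522 = 3.522
Node F: 1 + (0.75×3.522 + 0.25×1) = 3.8915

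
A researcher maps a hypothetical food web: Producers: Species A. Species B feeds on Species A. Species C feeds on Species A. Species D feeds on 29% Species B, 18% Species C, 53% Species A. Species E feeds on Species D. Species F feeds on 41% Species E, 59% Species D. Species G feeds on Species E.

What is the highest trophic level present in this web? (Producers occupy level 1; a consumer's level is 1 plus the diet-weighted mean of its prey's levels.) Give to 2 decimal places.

4.47

Species B: 1 + 1 = 2
Species C: 1 + 1 = 2
Species D: 1 + (0.29×2 + 0.18×2 + 0.53×1) = 2.47
Species E: 1 + 2.47 = 3.47
Species F: 1 + (0.41×3.47 + 0.59×2.47) = 3.88
Species G: 1 + 3.47 = 4.47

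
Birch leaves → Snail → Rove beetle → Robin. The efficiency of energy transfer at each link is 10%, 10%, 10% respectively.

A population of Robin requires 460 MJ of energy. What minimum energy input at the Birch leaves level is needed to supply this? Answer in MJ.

Cumulative transfer efficiency: 0.1 × 0.1 × 0.1 = 0.001
Birch leaves energy = 460 / 0.001 = 460000 MJ

460000 MJ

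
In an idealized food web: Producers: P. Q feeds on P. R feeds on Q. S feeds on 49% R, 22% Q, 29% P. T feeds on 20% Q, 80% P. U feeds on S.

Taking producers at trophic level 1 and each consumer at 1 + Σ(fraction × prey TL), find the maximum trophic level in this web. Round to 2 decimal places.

4.20

Q: 1 + 1 = 2
R: 1 + 2 = 3
S: 1 + (0.49×3 + 0.22×2 + 0.29×1) = 3.2
T: 1 + (0.2×2 + 0.8×1) = 2.2
U: 1 + 3.2 = 4.2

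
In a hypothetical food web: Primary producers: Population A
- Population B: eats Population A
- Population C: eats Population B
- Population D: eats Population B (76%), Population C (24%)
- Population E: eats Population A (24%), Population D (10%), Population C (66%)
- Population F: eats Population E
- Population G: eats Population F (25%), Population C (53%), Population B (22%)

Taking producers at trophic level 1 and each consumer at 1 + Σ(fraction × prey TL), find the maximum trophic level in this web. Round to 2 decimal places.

Population B: 1 + 1 = 2
Population C: 1 + 2 = 3
Population D: 1 + (0.76×2 + 0.24×3) = 3.24
Population E: 1 + (0.24×1 + 0.1×3.24 + 0.66×3) = 3.544
Population F: 1 + 3.544 = 4.544
Population G: 1 + (0.25×4.544 + 0.53×3 + 0.22×2) = 4.166

4.54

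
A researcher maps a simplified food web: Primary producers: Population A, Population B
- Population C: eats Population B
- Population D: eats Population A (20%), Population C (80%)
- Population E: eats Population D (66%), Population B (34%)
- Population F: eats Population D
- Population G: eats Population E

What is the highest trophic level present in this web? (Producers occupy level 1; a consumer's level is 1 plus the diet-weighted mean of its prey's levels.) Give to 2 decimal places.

Population C: 1 + 1 = 2
Population D: 1 + (0.2×1 + 0.8×2) = 2.8
Population E: 1 + (0.66×2.8 + 0.34×1) = 3.188
Population F: 1 + 2.8 = 3.8
Population G: 1 + 3.188 = 4.188

4.19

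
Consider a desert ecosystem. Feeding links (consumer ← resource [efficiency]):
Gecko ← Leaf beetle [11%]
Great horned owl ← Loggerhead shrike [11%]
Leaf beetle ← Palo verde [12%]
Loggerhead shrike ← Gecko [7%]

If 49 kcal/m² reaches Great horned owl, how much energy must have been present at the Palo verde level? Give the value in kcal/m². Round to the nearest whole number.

Cumulative transfer efficiency: 0.12 × 0.11 × 0.07 × 0.11 = 0.00010164
Palo verde energy = 49 / 0.00010164 = 482094 kcal/m²

482094 kcal/m²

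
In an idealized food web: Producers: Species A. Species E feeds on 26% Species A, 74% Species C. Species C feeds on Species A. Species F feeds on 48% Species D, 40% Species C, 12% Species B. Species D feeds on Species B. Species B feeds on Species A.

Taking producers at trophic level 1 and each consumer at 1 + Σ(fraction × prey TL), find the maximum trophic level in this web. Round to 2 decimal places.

3.48

Species B: 1 + 1 = 2
Species C: 1 + 1 = 2
Species D: 1 + 2 = 3
Species E: 1 + (0.26×1 + 0.74×2) = 2.74
Species F: 1 + (0.48×3 + 0.4×2 + 0.12×2) = 3.48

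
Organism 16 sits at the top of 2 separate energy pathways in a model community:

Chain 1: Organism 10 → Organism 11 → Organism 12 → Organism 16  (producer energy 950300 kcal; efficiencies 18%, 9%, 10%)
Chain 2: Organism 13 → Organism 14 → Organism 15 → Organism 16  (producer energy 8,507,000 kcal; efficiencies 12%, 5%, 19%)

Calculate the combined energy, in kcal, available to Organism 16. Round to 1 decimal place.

11237.5 kcal

Chain 1: 950300 × 0.18 × 0.09 × 0.1 = 1539.486 kcal
Chain 2: 8507000 × 0.12 × 0.05 × 0.19 = 9697.98 kcal
Total at Organism 16: 1539.486 + 9697.98 = 11237.466 kcal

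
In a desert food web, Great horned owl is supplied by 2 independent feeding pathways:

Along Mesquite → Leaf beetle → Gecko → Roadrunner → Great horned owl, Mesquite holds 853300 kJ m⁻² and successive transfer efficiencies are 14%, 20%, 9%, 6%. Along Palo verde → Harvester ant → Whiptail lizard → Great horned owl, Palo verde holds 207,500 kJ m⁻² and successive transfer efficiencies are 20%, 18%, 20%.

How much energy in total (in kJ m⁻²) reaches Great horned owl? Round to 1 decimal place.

Via Mesquite: 853300 × 0.14 × 0.2 × 0.09 × 0.06 = 129.01896 kJ m⁻²
Via Palo verde: 207500 × 0.2 × 0.18 × 0.2 = 1494 kJ m⁻²
Total at Great horned owl: 129.01896 + 1494 = 1623.01896 kJ m⁻²

1623.0 kJ m⁻²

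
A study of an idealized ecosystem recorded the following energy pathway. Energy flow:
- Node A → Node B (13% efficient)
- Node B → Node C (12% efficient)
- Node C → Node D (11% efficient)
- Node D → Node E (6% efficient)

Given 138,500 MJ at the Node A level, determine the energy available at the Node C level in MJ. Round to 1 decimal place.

Node B: 138500 × 0.13 = 18005 MJ
Node C: 18005 × 0.12 = 2160.6 MJ

2160.6 MJ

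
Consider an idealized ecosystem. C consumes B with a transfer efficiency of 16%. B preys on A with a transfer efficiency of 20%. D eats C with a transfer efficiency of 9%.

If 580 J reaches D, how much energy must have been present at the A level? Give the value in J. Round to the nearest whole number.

201389 J

Cumulative transfer efficiency: 0.2 × 0.16 × 0.09 = 0.00288
A energy = 580 / 0.00288 = 201389 J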